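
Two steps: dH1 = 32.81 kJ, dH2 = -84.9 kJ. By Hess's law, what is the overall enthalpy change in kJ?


Hess's law: enthalpy is a state function, so add the step enthalpies.
dH_total = dH1 + dH2 = 32.81 + (-84.9)
dH_total = -52.09 kJ:

-52.09 kJ


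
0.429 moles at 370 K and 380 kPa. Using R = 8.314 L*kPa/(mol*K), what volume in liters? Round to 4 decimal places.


PV = nRT, solve for V = nRT / P.
nRT = 0.429 * 8.314 * 370 = 1319.6812
V = 1319.6812 / 380
V = 3.47284526 L, rounded to 4 dp:

3.4728 L


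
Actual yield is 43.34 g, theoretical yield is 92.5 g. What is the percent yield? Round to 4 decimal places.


% yield = 100 * actual / theoretical
% yield = 100 * 43.34 / 92.5
% yield = 46.85405405 %, rounded to 4 dp:

46.8541 %


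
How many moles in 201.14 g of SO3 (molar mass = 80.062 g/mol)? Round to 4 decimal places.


n = mass / M
n = 201.14 / 80.062
n = 2.51230297 mol, rounded to 4 dp:

2.5123 mol


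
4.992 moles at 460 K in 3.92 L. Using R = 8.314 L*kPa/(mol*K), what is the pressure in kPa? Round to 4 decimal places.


PV = nRT, solve for P = nRT / V.
nRT = 4.992 * 8.314 * 460 = 19091.6045
P = 19091.6045 / 3.92
P = 4870.30727041 kPa, rounded to 4 dp:

4870.3073 kPa


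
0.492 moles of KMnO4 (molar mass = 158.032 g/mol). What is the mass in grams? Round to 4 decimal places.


mass = n * M
mass = 0.492 * 158.032
mass = 77.751744 g, rounded to 4 dp:

77.7517 g


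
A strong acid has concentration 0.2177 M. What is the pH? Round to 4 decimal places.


A strong acid dissociates completely, so [H+] equals the given concentration.
pH = -log10([H+]) = -log10(0.2177)
pH = 0.66214157, rounded to 4 dp:

0.6621


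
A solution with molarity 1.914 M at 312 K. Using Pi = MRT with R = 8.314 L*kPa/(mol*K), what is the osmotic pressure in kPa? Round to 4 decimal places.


Osmotic pressure (van't Hoff): Pi = M*R*T.
RT = 8.314 * 312 = 2593.968
Pi = 1.914 * 2593.968
Pi = 4964.854752 kPa, rounded to 4 dp:

4964.8548 kPa


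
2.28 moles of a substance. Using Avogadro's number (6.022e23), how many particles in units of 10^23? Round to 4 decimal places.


N = n * NA, then divide by 1e23 for the requested units.
N / 1e23 = n * 6.022
N / 1e23 = 2.28 * 6.022
N / 1e23 = 13.73016, rounded to 4 dp:

13.7302


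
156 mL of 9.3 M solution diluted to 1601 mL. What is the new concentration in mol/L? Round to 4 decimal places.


Dilution: M1*V1 = M2*V2, solve for M2.
M2 = M1*V1 / V2
M2 = 9.3 * 156 / 1601
M2 = 1450.8 / 1601
M2 = 0.90618364 mol/L, rounded to 4 dp:

0.9062 mol/L


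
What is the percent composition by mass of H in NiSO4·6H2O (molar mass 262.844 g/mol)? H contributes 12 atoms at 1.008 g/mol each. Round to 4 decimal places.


pct = 100 * (n_elem * M_elem) / M_total
mass_contribution = 12 * 1.008 = 12.096 g/mol
pct = 100 * 12.096 / 262.844
pct = 4.60196923 %, rounded to 4 dp:

4.6020 %


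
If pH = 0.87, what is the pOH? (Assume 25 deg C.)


At 25 deg C, pH + pOH = 14.
pOH = 14 - pH = 14 - 0.87
pOH = 13.13:

13.13


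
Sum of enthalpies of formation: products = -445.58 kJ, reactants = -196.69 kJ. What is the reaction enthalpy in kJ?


dH_rxn = sum(dH_f products) - sum(dH_f reactants)
dH_rxn = -445.58 - (-196.69)
dH_rxn = -248.89 kJ:

-248.89 kJ


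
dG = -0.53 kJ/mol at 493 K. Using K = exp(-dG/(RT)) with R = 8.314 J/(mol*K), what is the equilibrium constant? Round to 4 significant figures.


dG is in kJ/mol; multiply by 1000 to match R in J/(mol*K).
RT = 8.314 * 493 = 4098.802 J/mol
exponent = -dG*1000 / (RT) = -(-0.53*1000) / 4098.802 = 0.12930608
K = exp(0.12930608)
K = 1.1380384, rounded to 4 significant figures:

1.138


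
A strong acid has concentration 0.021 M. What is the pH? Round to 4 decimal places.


A strong acid dissociates completely, so [H+] equals the given concentration.
pH = -log10([H+]) = -log10(0.021)
pH = 1.67778071, rounded to 4 dp:

1.6778


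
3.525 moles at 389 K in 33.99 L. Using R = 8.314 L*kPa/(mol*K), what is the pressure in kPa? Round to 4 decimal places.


PV = nRT, solve for P = nRT / V.
nRT = 3.525 * 8.314 * 389 = 11400.3646
P = 11400.3646 / 33.99
P = 335.40348926 kPa, rounded to 4 dp:

335.4035 kPa


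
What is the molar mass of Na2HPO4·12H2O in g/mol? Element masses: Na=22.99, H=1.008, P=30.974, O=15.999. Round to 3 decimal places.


M = sum(count * atomic_mass) over atoms.
M = 2*22.99 + 25*1.008 + 1*30.974 + 16*15.999
M = 45.98 + 25.2 + 30.974 + 255.984
M = 358.138 g/mol, rounded to 3 dp:

358.138 g/mol


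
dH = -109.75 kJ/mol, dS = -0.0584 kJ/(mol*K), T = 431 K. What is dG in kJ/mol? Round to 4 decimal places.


Gibbs: dG = dH - T*dS (consistent units, dS already in kJ/(mol*K)).
T*dS = 431 * -0.0584 = -25.1704
dG = -109.75 - (-25.1704)
dG = -84.5796 kJ/mol, rounded to 4 dp:

-84.5796 kJ/mol


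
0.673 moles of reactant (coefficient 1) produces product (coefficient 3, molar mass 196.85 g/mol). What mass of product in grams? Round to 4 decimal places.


Use the coefficient ratio to convert reactant moles to product moles, then multiply by the product's molar mass.
moles_P = moles_R * (coeff_P / coeff_R) = 0.673 * (3/1) = 2.019
mass_P = moles_P * M_P = 2.019 * 196.85
mass_P = 397.44015 g, rounded to 4 dp:

397.4402 g


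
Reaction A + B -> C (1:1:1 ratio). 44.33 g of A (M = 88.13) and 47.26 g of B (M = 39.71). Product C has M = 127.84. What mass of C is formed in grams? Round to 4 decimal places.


Find moles of each reactant; the smaller value is the limiting reagent in a 1:1:1 reaction, so moles_C equals moles of the limiter.
n_A = mass_A / M_A = 44.33 / 88.13 = 0.503007 mol
n_B = mass_B / M_B = 47.26 / 39.71 = 1.190128 mol
Limiting reagent: A (smaller), n_limiting = 0.503007 mol
mass_C = n_limiting * M_C = 0.503007 * 127.84
mass_C = 64.30441488 g, rounded to 4 dp:

64.3044 g


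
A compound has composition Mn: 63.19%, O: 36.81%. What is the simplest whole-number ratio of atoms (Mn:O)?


Assume 100 g of compound, divide each mass% by atomic mass to get moles, then normalize by the smallest to get a raw atom ratio.
Moles per 100 g: Mn: 63.19/54.938 = 1.1502, O: 36.81/15.999 = 2.3008
Raw ratio (divide by min = 1.1502): Mn: 1.0, O: 2.0
Multiply by 1 to clear fractions: Mn: 1.0 ~= 1, O: 2.0 ~= 2
Reduce by GCD to get the simplest whole-number ratio:

1:2


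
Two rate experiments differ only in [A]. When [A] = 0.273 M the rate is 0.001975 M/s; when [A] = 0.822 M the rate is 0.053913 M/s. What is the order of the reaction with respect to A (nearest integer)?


Rate is proportional to [A]^n, so rate2/rate1 = ([A]2/[A]1)^n. Take logs to solve for n.
rate2/rate1 = 0.053913 / 0.001975 = 27.2977
[A]2/[A]1 = 0.822 / 0.273 = 3.011
n = ln(27.2977) / ln(3.011) = 3.0
Nearest integer order:

3


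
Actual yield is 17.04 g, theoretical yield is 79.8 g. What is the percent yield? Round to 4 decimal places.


% yield = 100 * actual / theoretical
% yield = 100 * 17.04 / 79.8
% yield = 21.35338346 %, rounded to 4 dp:

21.3534 %


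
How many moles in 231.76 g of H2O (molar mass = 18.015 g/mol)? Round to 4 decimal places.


n = mass / M
n = 231.76 / 18.015
n = 12.86483486 mol, rounded to 4 dp:

12.8648 mol


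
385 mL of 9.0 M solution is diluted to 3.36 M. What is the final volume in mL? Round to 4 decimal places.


Dilution: M1*V1 = M2*V2, solve for V2.
V2 = M1*V1 / M2
V2 = 9.0 * 385 / 3.36
V2 = 3465.0 / 3.36
V2 = 1031.25 mL, rounded to 4 dp:

1031.2500 mL


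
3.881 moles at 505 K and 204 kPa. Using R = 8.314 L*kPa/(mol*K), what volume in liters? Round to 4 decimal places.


PV = nRT, solve for V = nRT / P.
nRT = 3.881 * 8.314 * 505 = 16294.6502
V = 16294.6502 / 204
V = 79.87573627 L, rounded to 4 dp:

79.8757 L


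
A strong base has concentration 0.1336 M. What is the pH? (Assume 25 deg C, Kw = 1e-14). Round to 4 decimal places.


A strong base dissociates completely, so [OH-] equals the given concentration.
pOH = -log10([OH-]) = -log10(0.1336) = 0.874194
pH = 14 - pOH = 14 - 0.874194
pH = 13.125806, rounded to 4 dp:

13.1258


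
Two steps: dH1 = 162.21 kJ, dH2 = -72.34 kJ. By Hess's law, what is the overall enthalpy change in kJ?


Hess's law: enthalpy is a state function, so add the step enthalpies.
dH_total = dH1 + dH2 = 162.21 + (-72.34)
dH_total = 89.87 kJ:

89.87 kJ


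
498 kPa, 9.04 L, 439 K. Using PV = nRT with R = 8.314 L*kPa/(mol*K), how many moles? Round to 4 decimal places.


PV = nRT, solve for n = PV / (RT).
PV = 498 * 9.04 = 4501.92
RT = 8.314 * 439 = 3649.846
n = 4501.92 / 3649.846
n = 1.23345478 mol, rounded to 4 dp:

1.2335 mol


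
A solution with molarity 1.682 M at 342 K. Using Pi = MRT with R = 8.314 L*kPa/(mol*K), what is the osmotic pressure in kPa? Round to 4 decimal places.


Osmotic pressure (van't Hoff): Pi = M*R*T.
RT = 8.314 * 342 = 2843.388
Pi = 1.682 * 2843.388
Pi = 4782.578616 kPa, rounded to 4 dp:

4782.5786 kPa


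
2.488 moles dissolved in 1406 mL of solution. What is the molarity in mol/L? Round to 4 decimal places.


Convert volume to liters: V_L = V_mL / 1000.
V_L = 1406 / 1000 = 1.406 L
M = n / V_L = 2.488 / 1.406
M = 1.76955903 mol/L, rounded to 4 dp:

1.7696 mol/L


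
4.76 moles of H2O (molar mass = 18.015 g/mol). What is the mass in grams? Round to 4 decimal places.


mass = n * M
mass = 4.76 * 18.015
mass = 85.7514 g, rounded to 4 dp:

85.7514 g


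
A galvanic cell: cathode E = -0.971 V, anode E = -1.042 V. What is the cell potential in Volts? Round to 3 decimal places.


Standard cell potential: E_cell = E_cathode - E_anode.
E_cell = -0.971 - (-1.042)
E_cell = 0.071 V, rounded to 3 dp:

0.071 V


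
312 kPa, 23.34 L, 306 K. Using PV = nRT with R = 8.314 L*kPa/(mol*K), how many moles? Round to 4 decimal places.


PV = nRT, solve for n = PV / (RT).
PV = 312 * 23.34 = 7282.08
RT = 8.314 * 306 = 2544.084
n = 7282.08 / 2544.084
n = 2.86235832 mol, rounded to 4 dp:

2.8624 mol


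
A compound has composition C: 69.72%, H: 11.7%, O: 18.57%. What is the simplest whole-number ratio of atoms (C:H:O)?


Assume 100 g of compound, divide each mass% by atomic mass to get moles, then normalize by the smallest to get a raw atom ratio.
Moles per 100 g: C: 69.72/12.011 = 5.8047, H: 11.7/1.008 = 11.6071, O: 18.57/15.999 = 1.1607
Raw ratio (divide by min = 1.1607): C: 5.001, H: 10.0, O: 1.0
Multiply by 1 to clear fractions: C: 5.001 ~= 5, H: 10.0 ~= 10, O: 1.0 ~= 1
Reduce by GCD to get the simplest whole-number ratio:

5:10:1


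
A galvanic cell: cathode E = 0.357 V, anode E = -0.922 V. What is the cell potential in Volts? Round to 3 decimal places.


Standard cell potential: E_cell = E_cathode - E_anode.
E_cell = 0.357 - (-0.922)
E_cell = 1.279 V, rounded to 3 dp:

1.279 V


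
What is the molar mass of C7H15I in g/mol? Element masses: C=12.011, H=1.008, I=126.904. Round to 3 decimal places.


M = sum(count * atomic_mass) over atoms.
M = 7*12.011 + 15*1.008 + 1*126.904
M = 84.077 + 15.12 + 126.904
M = 226.101 g/mol, rounded to 3 dp:

226.101 g/mol


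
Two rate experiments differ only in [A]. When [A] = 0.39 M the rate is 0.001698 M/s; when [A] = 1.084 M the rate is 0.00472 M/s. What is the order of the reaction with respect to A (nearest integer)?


Rate is proportional to [A]^n, so rate2/rate1 = ([A]2/[A]1)^n. Take logs to solve for n.
rate2/rate1 = 0.00472 / 0.001698 = 2.7797
[A]2/[A]1 = 1.084 / 0.39 = 2.7795
n = ln(2.7797) / ln(2.7795) = 1.0
Nearest integer order:

1


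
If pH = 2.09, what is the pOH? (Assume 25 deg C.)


At 25 deg C, pH + pOH = 14.
pOH = 14 - pH = 14 - 2.09
pOH = 11.91:

11.91


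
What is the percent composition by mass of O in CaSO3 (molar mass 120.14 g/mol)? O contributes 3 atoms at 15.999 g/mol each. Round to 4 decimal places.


pct = 100 * (n_elem * M_elem) / M_total
mass_contribution = 3 * 15.999 = 47.997 g/mol
pct = 100 * 47.997 / 120.14
pct = 39.95089063 %, rounded to 4 dp:

39.9509 %


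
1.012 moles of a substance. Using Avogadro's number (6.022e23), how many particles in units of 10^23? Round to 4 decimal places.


N = n * NA, then divide by 1e23 for the requested units.
N / 1e23 = n * 6.022
N / 1e23 = 1.012 * 6.022
N / 1e23 = 6.094264, rounded to 4 dp:

6.0943


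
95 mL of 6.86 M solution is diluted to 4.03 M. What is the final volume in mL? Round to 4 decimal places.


Dilution: M1*V1 = M2*V2, solve for V2.
V2 = M1*V1 / M2
V2 = 6.86 * 95 / 4.03
V2 = 651.7 / 4.03
V2 = 161.71215881 mL, rounded to 4 dp:

161.7122 mL


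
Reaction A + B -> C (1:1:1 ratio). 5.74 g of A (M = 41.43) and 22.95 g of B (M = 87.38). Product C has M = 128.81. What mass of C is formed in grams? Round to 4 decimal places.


Find moles of each reactant; the smaller value is the limiting reagent in a 1:1:1 reaction, so moles_C equals moles of the limiter.
n_A = mass_A / M_A = 5.74 / 41.43 = 0.138547 mol
n_B = mass_B / M_B = 22.95 / 87.38 = 0.262646 mol
Limiting reagent: A (smaller), n_limiting = 0.138547 mol
mass_C = n_limiting * M_C = 0.138547 * 128.81
mass_C = 17.84623907 g, rounded to 4 dp:

17.8462 g


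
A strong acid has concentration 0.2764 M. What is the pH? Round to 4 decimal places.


A strong acid dissociates completely, so [H+] equals the given concentration.
pH = -log10([H+]) = -log10(0.2764)
pH = 0.55846196, rounded to 4 dp:

0.5585


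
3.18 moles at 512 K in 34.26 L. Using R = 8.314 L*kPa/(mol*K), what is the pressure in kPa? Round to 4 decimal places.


PV = nRT, solve for P = nRT / V.
nRT = 3.18 * 8.314 * 512 = 13536.5222
P = 13536.5222 / 34.26
P = 395.11156451 kPa, rounded to 4 dp:

395.1116 kPa


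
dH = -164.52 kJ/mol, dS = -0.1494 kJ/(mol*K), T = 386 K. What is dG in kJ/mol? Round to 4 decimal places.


Gibbs: dG = dH - T*dS (consistent units, dS already in kJ/(mol*K)).
T*dS = 386 * -0.1494 = -57.6684
dG = -164.52 - (-57.6684)
dG = -106.8516 kJ/mol, rounded to 4 dp:

-106.8516 kJ/mol


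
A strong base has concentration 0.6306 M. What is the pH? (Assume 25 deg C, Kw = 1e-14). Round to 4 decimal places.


A strong base dissociates completely, so [OH-] equals the given concentration.
pOH = -log10([OH-]) = -log10(0.6306) = 0.200246
pH = 14 - pOH = 14 - 0.200246
pH = 13.799754, rounded to 4 dp:

13.7998


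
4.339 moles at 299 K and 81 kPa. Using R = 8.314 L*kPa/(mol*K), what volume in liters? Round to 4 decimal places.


PV = nRT, solve for V = nRT / P.
nRT = 4.339 * 8.314 * 299 = 10786.2594
V = 10786.2594 / 81
V = 133.1636963 L, rounded to 4 dp:

133.1637 L


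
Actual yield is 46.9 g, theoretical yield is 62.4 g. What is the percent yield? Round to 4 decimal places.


% yield = 100 * actual / theoretical
% yield = 100 * 46.9 / 62.4
% yield = 75.16025641 %, rounded to 4 dp:

75.1603 %


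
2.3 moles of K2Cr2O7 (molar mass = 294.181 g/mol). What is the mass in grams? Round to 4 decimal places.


mass = n * M
mass = 2.3 * 294.181
mass = 676.6163 g, rounded to 4 dp:

676.6163 g


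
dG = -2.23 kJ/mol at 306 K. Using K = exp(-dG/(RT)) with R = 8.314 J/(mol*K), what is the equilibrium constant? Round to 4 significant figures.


dG is in kJ/mol; multiply by 1000 to match R in J/(mol*K).
RT = 8.314 * 306 = 2544.084 J/mol
exponent = -dG*1000 / (RT) = -(-2.23*1000) / 2544.084 = 0.87654338
K = exp(0.87654338)
K = 2.4025805, rounded to 4 significant figures:

2.403


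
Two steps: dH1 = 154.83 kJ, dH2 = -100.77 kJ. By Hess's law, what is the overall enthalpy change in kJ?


Hess's law: enthalpy is a state function, so add the step enthalpies.
dH_total = dH1 + dH2 = 154.83 + (-100.77)
dH_total = 54.06 kJ:

54.06 kJ


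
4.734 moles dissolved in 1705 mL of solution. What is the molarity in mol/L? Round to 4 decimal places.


Convert volume to liters: V_L = V_mL / 1000.
V_L = 1705 / 1000 = 1.705 L
M = n / V_L = 4.734 / 1.705
M = 2.77653959 mol/L, rounded to 4 dp:

2.7765 mol/L


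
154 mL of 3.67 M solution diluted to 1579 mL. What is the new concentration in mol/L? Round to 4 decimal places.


Dilution: M1*V1 = M2*V2, solve for M2.
M2 = M1*V1 / V2
M2 = 3.67 * 154 / 1579
M2 = 565.18 / 1579
M2 = 0.3579354 mol/L, rounded to 4 dp:

0.3579 mol/L


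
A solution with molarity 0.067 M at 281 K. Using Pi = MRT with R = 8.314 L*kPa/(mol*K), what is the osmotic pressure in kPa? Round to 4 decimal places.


Osmotic pressure (van't Hoff): Pi = M*R*T.
RT = 8.314 * 281 = 2336.234
Pi = 0.067 * 2336.234
Pi = 156.527678 kPa, rounded to 4 dp:

156.5277 kPa


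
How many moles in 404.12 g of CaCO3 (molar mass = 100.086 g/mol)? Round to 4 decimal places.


n = mass / M
n = 404.12 / 100.086
n = 4.03772755 mol, rounded to 4 dp:

4.0377 mol


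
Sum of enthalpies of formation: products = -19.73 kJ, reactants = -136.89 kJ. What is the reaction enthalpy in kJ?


dH_rxn = sum(dH_f products) - sum(dH_f reactants)
dH_rxn = -19.73 - (-136.89)
dH_rxn = 117.16 kJ:

117.16 kJ


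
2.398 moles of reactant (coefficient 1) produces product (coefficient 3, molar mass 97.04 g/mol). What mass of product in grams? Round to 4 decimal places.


Use the coefficient ratio to convert reactant moles to product moles, then multiply by the product's molar mass.
moles_P = moles_R * (coeff_P / coeff_R) = 2.398 * (3/1) = 7.194
mass_P = moles_P * M_P = 7.194 * 97.04
mass_P = 698.10576 g, rounded to 4 dp:

698.1058 g


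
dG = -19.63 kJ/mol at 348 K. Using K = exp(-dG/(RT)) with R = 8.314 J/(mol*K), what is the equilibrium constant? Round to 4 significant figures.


dG is in kJ/mol; multiply by 1000 to match R in J/(mol*K).
RT = 8.314 * 348 = 2893.272 J/mol
exponent = -dG*1000 / (RT) = -(-19.63*1000) / 2893.272 = 6.78470604
K = exp(6.78470604)
K = 884.22012, rounded to 4 significant figures:

884.2


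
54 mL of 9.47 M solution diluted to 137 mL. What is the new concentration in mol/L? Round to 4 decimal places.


Dilution: M1*V1 = M2*V2, solve for M2.
M2 = M1*V1 / V2
M2 = 9.47 * 54 / 137
M2 = 511.38 / 137
M2 = 3.73270073 mol/L, rounded to 4 dp:

3.7327 mol/L


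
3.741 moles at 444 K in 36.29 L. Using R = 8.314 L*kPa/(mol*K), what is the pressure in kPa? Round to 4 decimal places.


PV = nRT, solve for P = nRT / V.
nRT = 3.741 * 8.314 * 444 = 13809.5873
P = 13809.5873 / 36.29
P = 380.53423257 kPa, rounded to 4 dp:

380.5342 kPa


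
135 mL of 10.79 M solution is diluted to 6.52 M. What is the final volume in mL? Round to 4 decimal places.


Dilution: M1*V1 = M2*V2, solve for V2.
V2 = M1*V1 / M2
V2 = 10.79 * 135 / 6.52
V2 = 1456.65 / 6.52
V2 = 223.41257669 mL, rounded to 4 dp:

223.4126 mL


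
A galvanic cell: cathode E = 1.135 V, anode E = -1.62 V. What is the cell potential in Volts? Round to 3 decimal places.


Standard cell potential: E_cell = E_cathode - E_anode.
E_cell = 1.135 - (-1.62)
E_cell = 2.755 V, rounded to 3 dp:

2.755 V


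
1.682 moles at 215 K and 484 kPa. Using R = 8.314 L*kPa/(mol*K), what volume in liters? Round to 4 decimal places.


PV = nRT, solve for V = nRT / P.
nRT = 1.682 * 8.314 * 215 = 3006.5918
V = 3006.5918 / 484
V = 6.21196653 L, rounded to 4 dp:

6.2120 L


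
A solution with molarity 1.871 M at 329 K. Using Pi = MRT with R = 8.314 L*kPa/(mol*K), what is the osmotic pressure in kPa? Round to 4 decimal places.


Osmotic pressure (van't Hoff): Pi = M*R*T.
RT = 8.314 * 329 = 2735.306
Pi = 1.871 * 2735.306
Pi = 5117.757526 kPa, rounded to 4 dp:

5117.7575 kPa


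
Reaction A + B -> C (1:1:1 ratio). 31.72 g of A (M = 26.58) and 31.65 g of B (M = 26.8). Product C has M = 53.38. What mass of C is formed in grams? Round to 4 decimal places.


Find moles of each reactant; the smaller value is the limiting reagent in a 1:1:1 reaction, so moles_C equals moles of the limiter.
n_A = mass_A / M_A = 31.72 / 26.58 = 1.193378 mol
n_B = mass_B / M_B = 31.65 / 26.8 = 1.18097 mol
Limiting reagent: B (smaller), n_limiting = 1.18097 mol
mass_C = n_limiting * M_C = 1.18097 * 53.38
mass_C = 63.0401786 g, rounded to 4 dp:

63.0402 g


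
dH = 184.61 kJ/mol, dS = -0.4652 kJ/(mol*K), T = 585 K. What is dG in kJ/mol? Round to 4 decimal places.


Gibbs: dG = dH - T*dS (consistent units, dS already in kJ/(mol*K)).
T*dS = 585 * -0.4652 = -272.142
dG = 184.61 - (-272.142)
dG = 456.752 kJ/mol, rounded to 4 dp:

456.7520 kJ/mol


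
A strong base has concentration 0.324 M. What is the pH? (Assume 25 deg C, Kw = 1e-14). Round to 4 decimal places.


A strong base dissociates completely, so [OH-] equals the given concentration.
pOH = -log10([OH-]) = -log10(0.324) = 0.489455
pH = 14 - pOH = 14 - 0.489455
pH = 13.510545, rounded to 4 dp:

13.5105


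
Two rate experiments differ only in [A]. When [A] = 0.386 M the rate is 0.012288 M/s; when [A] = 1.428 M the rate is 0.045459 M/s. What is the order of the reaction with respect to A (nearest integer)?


Rate is proportional to [A]^n, so rate2/rate1 = ([A]2/[A]1)^n. Take logs to solve for n.
rate2/rate1 = 0.045459 / 0.012288 = 3.6995
[A]2/[A]1 = 1.428 / 0.386 = 3.6995
n = ln(3.6995) / ln(3.6995) = 1.0
Nearest integer order:

1


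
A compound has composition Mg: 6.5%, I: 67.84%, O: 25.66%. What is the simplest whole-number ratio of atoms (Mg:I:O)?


Assume 100 g of compound, divide each mass% by atomic mass to get moles, then normalize by the smallest to get a raw atom ratio.
Moles per 100 g: Mg: 6.5/24.305 = 0.2674, I: 67.84/126.904 = 0.5346, O: 25.66/15.999 = 1.6039
Raw ratio (divide by min = 0.2674): Mg: 1.0, I: 1.999, O: 5.997
Multiply by 1 to clear fractions: Mg: 1.0 ~= 1, I: 1.999 ~= 2, O: 5.997 ~= 6
Reduce by GCD to get the simplest whole-number ratio:

1:2:6


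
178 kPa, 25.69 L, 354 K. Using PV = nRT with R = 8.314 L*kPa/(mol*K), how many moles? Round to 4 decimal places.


PV = nRT, solve for n = PV / (RT).
PV = 178 * 25.69 = 4572.82
RT = 8.314 * 354 = 2943.156
n = 4572.82 / 2943.156
n = 1.55371309 mol, rounded to 4 dp:

1.5537 mol


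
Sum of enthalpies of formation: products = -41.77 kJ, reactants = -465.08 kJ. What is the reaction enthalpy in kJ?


dH_rxn = sum(dH_f products) - sum(dH_f reactants)
dH_rxn = -41.77 - (-465.08)
dH_rxn = 423.31 kJ:

423.31 kJ


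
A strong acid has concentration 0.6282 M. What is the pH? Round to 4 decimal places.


A strong acid dissociates completely, so [H+] equals the given concentration.
pH = -log10([H+]) = -log10(0.6282)
pH = 0.20190207, rounded to 4 dp:

0.2019


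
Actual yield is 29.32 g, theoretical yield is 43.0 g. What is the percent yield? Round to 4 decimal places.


% yield = 100 * actual / theoretical
% yield = 100 * 29.32 / 43.0
% yield = 68.18604651 %, rounded to 4 dp:

68.1860 %


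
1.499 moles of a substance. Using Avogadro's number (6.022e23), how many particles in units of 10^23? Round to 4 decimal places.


N = n * NA, then divide by 1e23 for the requested units.
N / 1e23 = n * 6.022
N / 1e23 = 1.499 * 6.022
N / 1e23 = 9.026978, rounded to 4 dp:

9.0270


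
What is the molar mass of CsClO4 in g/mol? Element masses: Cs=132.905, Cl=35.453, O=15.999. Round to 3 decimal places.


M = sum(count * atomic_mass) over atoms.
M = 1*132.905 + 1*35.453 + 4*15.999
M = 132.905 + 35.453 + 63.996
M = 232.354 g/mol, rounded to 3 dp:

232.354 g/mol


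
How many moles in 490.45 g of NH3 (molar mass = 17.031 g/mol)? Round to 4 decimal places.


n = mass / M
n = 490.45 / 17.031
n = 28.79748694 mol, rounded to 4 dp:

28.7975 mol


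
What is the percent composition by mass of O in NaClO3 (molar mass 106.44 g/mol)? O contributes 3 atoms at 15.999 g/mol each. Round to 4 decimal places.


pct = 100 * (n_elem * M_elem) / M_total
mass_contribution = 3 * 15.999 = 47.997 g/mol
pct = 100 * 47.997 / 106.44
pct = 45.09301015 %, rounded to 4 dp:

45.0930 %


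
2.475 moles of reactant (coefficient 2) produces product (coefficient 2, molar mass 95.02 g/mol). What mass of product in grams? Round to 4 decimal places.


Use the coefficient ratio to convert reactant moles to product moles, then multiply by the product's molar mass.
moles_P = moles_R * (coeff_P / coeff_R) = 2.475 * (2/2) = 2.475
mass_P = moles_P * M_P = 2.475 * 95.02
mass_P = 235.1745 g, rounded to 4 dp:

235.1745 g


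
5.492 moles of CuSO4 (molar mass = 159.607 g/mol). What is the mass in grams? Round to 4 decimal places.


mass = n * M
mass = 5.492 * 159.607
mass = 876.561644 g, rounded to 4 dp:

876.5616 g


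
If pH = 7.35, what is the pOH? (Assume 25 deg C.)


At 25 deg C, pH + pOH = 14.
pOH = 14 - pH = 14 - 7.35
pOH = 6.65:

6.65


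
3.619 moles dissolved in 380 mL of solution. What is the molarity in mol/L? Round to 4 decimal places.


Convert volume to liters: V_L = V_mL / 1000.
V_L = 380 / 1000 = 0.38 L
M = n / V_L = 3.619 / 0.38
M = 9.52368421 mol/L, rounded to 4 dp:

9.5237 mol/L


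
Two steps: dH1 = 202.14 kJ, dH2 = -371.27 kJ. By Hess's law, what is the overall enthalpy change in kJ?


Hess's law: enthalpy is a state function, so add the step enthalpies.
dH_total = dH1 + dH2 = 202.14 + (-371.27)
dH_total = -169.13 kJ:

-169.13 kJ


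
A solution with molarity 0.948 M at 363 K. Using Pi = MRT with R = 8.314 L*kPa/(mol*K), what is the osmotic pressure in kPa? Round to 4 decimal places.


Osmotic pressure (van't Hoff): Pi = M*R*T.
RT = 8.314 * 363 = 3017.982
Pi = 0.948 * 3017.982
Pi = 2861.046936 kPa, rounded to 4 dp:

2861.0469 kPa


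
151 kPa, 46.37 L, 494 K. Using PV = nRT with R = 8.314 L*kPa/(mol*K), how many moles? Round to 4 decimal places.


PV = nRT, solve for n = PV / (RT).
PV = 151 * 46.37 = 7001.87
RT = 8.314 * 494 = 4107.116
n = 7001.87 / 4107.116
n = 1.70481428 mol, rounded to 4 dp:

1.7048 mol


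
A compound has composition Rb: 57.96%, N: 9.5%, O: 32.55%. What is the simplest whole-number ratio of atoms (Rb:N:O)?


Assume 100 g of compound, divide each mass% by atomic mass to get moles, then normalize by the smallest to get a raw atom ratio.
Moles per 100 g: Rb: 57.96/85.468 = 0.6781, N: 9.5/14.007 = 0.6782, O: 32.55/15.999 = 2.0345
Raw ratio (divide by min = 0.6781): Rb: 1.0, N: 1.0, O: 3.0
Multiply by 1 to clear fractions: Rb: 1.0 ~= 1, N: 1.0 ~= 1, O: 3.0 ~= 3
Reduce by GCD to get the simplest whole-number ratio:

1:1:3


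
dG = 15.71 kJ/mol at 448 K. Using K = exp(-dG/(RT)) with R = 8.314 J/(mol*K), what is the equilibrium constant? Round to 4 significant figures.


dG is in kJ/mol; multiply by 1000 to match R in J/(mol*K).
RT = 8.314 * 448 = 3724.672 J/mol
exponent = -dG*1000 / (RT) = -(15.71*1000) / 3724.672 = -4.21782106
K = exp(-4.21782106)
K = 0.014730707, rounded to 4 significant figures:

0.01473


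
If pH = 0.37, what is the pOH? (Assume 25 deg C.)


At 25 deg C, pH + pOH = 14.
pOH = 14 - pH = 14 - 0.37
pOH = 13.63:

13.63


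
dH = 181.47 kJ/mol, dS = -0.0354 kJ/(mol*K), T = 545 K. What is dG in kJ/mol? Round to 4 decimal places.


Gibbs: dG = dH - T*dS (consistent units, dS already in kJ/(mol*K)).
T*dS = 545 * -0.0354 = -19.293
dG = 181.47 - (-19.293)
dG = 200.763 kJ/mol, rounded to 4 dp:

200.7630 kJ/mol


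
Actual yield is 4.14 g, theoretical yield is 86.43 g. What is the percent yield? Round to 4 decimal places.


% yield = 100 * actual / theoretical
% yield = 100 * 4.14 / 86.43
% yield = 4.79000347 %, rounded to 4 dp:

4.7900 %


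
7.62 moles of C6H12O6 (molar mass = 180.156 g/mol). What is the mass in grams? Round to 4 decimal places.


mass = n * M
mass = 7.62 * 180.156
mass = 1372.78872 g, rounded to 4 dp:

1372.7887 g


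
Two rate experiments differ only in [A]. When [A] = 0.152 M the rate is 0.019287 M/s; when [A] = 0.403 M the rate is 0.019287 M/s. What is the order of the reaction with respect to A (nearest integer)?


Rate is proportional to [A]^n, so rate2/rate1 = ([A]2/[A]1)^n. Take logs to solve for n.
rate2/rate1 = 0.019287 / 0.019287 = 1.0
[A]2/[A]1 = 0.403 / 0.152 = 2.6513
n = ln(1.0) / ln(2.6513) = 0.0
Nearest integer order:

0


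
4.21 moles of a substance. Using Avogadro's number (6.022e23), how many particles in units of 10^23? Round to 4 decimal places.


N = n * NA, then divide by 1e23 for the requested units.
N / 1e23 = n * 6.022
N / 1e23 = 4.21 * 6.022
N / 1e23 = 25.35262, rounded to 4 dp:

25.3526


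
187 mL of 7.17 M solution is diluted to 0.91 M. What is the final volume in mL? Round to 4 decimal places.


Dilution: M1*V1 = M2*V2, solve for V2.
V2 = M1*V1 / M2
V2 = 7.17 * 187 / 0.91
V2 = 1340.79 / 0.91
V2 = 1473.3956044 mL, rounded to 4 dp:

1473.3956 mL


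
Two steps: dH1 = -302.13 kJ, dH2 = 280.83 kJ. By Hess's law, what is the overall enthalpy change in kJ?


Hess's law: enthalpy is a state function, so add the step enthalpies.
dH_total = dH1 + dH2 = -302.13 + (280.83)
dH_total = -21.3 kJ:

-21.30 kJ


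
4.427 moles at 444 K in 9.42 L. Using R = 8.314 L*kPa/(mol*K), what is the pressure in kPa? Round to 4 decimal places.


PV = nRT, solve for P = nRT / V.
nRT = 4.427 * 8.314 * 444 = 16341.8986
P = 16341.8986 / 9.42
P = 1734.80876858 kPa, rounded to 4 dp:

1734.8088 kPa


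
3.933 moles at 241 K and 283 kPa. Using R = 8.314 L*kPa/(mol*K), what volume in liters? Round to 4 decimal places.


PV = nRT, solve for V = nRT / P.
nRT = 3.933 * 8.314 * 241 = 7880.4498
V = 7880.4498 / 283
V = 27.84611237 L, rounded to 4 dp:

27.8461 L


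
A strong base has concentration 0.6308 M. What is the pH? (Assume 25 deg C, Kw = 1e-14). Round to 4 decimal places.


A strong base dissociates completely, so [OH-] equals the given concentration.
pOH = -log10([OH-]) = -log10(0.6308) = 0.200108
pH = 14 - pOH = 14 - 0.200108
pH = 13.799892, rounded to 4 dp:

13.7999


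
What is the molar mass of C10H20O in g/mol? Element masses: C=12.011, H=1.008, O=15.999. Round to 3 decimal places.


M = sum(count * atomic_mass) over atoms.
M = 10*12.011 + 20*1.008 + 1*15.999
M = 120.11 + 20.16 + 15.999
M = 156.269 g/mol, rounded to 3 dp:

156.269 g/mol


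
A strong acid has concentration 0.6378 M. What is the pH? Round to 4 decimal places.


A strong acid dissociates completely, so [H+] equals the given concentration.
pH = -log10([H+]) = -log10(0.6378)
pH = 0.19531549, rounded to 4 dp:

0.1953


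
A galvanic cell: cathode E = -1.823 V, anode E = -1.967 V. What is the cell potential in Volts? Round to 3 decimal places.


Standard cell potential: E_cell = E_cathode - E_anode.
E_cell = -1.823 - (-1.967)
E_cell = 0.144 V, rounded to 3 dp:

0.144 V


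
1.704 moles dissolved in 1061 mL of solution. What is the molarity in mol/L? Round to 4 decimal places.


Convert volume to liters: V_L = V_mL / 1000.
V_L = 1061 / 1000 = 1.061 L
M = n / V_L = 1.704 / 1.061
M = 1.60603205 mol/L, rounded to 4 dp:

1.6060 mol/L


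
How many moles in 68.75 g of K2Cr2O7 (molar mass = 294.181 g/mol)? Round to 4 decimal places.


n = mass / M
n = 68.75 / 294.181
n = 0.23369966 mol, rounded to 4 dp:

0.2337 mol


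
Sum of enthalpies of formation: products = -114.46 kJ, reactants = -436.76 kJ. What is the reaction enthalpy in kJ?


dH_rxn = sum(dH_f products) - sum(dH_f reactants)
dH_rxn = -114.46 - (-436.76)
dH_rxn = 322.3 kJ:

322.30 kJ


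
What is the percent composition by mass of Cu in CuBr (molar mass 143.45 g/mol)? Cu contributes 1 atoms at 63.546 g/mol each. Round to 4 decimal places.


pct = 100 * (n_elem * M_elem) / M_total
mass_contribution = 1 * 63.546 = 63.546 g/mol
pct = 100 * 63.546 / 143.45
pct = 44.2983618 %, rounded to 4 dp:

44.2984 %


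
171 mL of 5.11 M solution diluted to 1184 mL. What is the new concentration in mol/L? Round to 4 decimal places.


Dilution: M1*V1 = M2*V2, solve for M2.
M2 = M1*V1 / V2
M2 = 5.11 * 171 / 1184
M2 = 873.81 / 1184
M2 = 0.7380152 mol/L, rounded to 4 dp:

0.7380 mol/L


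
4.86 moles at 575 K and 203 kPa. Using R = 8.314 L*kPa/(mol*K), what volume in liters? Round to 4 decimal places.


PV = nRT, solve for V = nRT / P.
nRT = 4.86 * 8.314 * 575 = 23233.473
V = 23233.473 / 203
V = 114.45060591 L, rounded to 4 dp:

114.4506 L


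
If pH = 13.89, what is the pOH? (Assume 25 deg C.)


At 25 deg C, pH + pOH = 14.
pOH = 14 - pH = 14 - 13.89
pOH = 0.11:

0.11


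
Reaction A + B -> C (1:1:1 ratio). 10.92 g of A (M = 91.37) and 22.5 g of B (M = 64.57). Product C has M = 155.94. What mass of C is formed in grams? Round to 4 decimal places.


Find moles of each reactant; the smaller value is the limiting reagent in a 1:1:1 reaction, so moles_C equals moles of the limiter.
n_A = mass_A / M_A = 10.92 / 91.37 = 0.119514 mol
n_B = mass_B / M_B = 22.5 / 64.57 = 0.348459 mol
Limiting reagent: A (smaller), n_limiting = 0.119514 mol
mass_C = n_limiting * M_C = 0.119514 * 155.94
mass_C = 18.63701316 g, rounded to 4 dp:

18.6370 g


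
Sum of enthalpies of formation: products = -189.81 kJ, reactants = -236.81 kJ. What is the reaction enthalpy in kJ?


dH_rxn = sum(dH_f products) - sum(dH_f reactants)
dH_rxn = -189.81 - (-236.81)
dH_rxn = 47.0 kJ:

47.00 kJ


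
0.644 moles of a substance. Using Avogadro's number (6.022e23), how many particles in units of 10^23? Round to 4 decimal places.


N = n * NA, then divide by 1e23 for the requested units.
N / 1e23 = n * 6.022
N / 1e23 = 0.644 * 6.022
N / 1e23 = 3.878168, rounded to 4 dp:

3.8782


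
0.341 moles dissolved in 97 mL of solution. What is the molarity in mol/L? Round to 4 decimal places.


Convert volume to liters: V_L = V_mL / 1000.
V_L = 97 / 1000 = 0.097 L
M = n / V_L = 0.341 / 0.097
M = 3.51546392 mol/L, rounded to 4 dp:

3.5155 mol/L


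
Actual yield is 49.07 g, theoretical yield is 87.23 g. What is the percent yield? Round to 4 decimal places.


% yield = 100 * actual / theoretical
% yield = 100 * 49.07 / 87.23
% yield = 56.25358248 %, rounded to 4 dp:

56.2536 %


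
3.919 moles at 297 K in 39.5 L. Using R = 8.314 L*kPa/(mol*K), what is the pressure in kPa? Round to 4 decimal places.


PV = nRT, solve for P = nRT / V.
nRT = 3.919 * 8.314 * 297 = 9677.0221
P = 9677.0221 / 39.5
P = 244.98790127 kPa, rounded to 4 dp:

244.9879 kPa


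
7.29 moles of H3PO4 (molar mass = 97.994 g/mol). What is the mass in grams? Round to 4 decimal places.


mass = n * M
mass = 7.29 * 97.994
mass = 714.37626 g, rounded to 4 dp:

714.3763 g


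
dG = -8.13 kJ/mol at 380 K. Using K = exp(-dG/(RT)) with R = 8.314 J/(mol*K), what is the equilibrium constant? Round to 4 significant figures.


dG is in kJ/mol; multiply by 1000 to match R in J/(mol*K).
RT = 8.314 * 380 = 3159.32 J/mol
exponent = -dG*1000 / (RT) = -(-8.13*1000) / 3159.32 = 2.57333857
K = exp(2.57333857)
K = 13.109519, rounded to 4 significant figures:

13.11


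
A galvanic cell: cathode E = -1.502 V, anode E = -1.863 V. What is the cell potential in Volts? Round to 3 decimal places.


Standard cell potential: E_cell = E_cathode - E_anode.
E_cell = -1.502 - (-1.863)
E_cell = 0.361 V, rounded to 3 dp:

0.361 V


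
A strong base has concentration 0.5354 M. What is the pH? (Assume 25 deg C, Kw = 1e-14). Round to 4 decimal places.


A strong base dissociates completely, so [OH-] equals the given concentration.
pOH = -log10([OH-]) = -log10(0.5354) = 0.271322
pH = 14 - pOH = 14 - 0.271322
pH = 13.728678, rounded to 4 dp:

13.7287


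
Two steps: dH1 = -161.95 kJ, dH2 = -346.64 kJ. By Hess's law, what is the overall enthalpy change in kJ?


Hess's law: enthalpy is a state function, so add the step enthalpies.
dH_total = dH1 + dH2 = -161.95 + (-346.64)
dH_total = -508.59 kJ:

-508.59 kJ


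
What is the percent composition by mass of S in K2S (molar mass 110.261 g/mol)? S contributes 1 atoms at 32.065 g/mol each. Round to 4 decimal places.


pct = 100 * (n_elem * M_elem) / M_total
mass_contribution = 1 * 32.065 = 32.065 g/mol
pct = 100 * 32.065 / 110.261
pct = 29.08099872 %, rounded to 4 dp:

29.0810 %


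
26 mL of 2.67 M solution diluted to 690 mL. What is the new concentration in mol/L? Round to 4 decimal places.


Dilution: M1*V1 = M2*V2, solve for M2.
M2 = M1*V1 / V2
M2 = 2.67 * 26 / 690
M2 = 69.42 / 690
M2 = 0.1006087 mol/L, rounded to 4 dp:

0.1006 mol/L


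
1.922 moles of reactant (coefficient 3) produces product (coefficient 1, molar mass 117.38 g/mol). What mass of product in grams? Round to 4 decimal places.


Use the coefficient ratio to convert reactant moles to product moles, then multiply by the product's molar mass.
moles_P = moles_R * (coeff_P / coeff_R) = 1.922 * (1/3) = 0.640667
mass_P = moles_P * M_P = 0.640667 * 117.38
mass_P = 75.20149246 g, rounded to 4 dp:

75.2015 g


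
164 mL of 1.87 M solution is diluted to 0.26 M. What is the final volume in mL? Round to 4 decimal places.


Dilution: M1*V1 = M2*V2, solve for V2.
V2 = M1*V1 / M2
V2 = 1.87 * 164 / 0.26
V2 = 306.68 / 0.26
V2 = 1179.53846154 mL, rounded to 4 dp:

1179.5385 mL


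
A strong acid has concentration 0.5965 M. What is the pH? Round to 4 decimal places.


A strong acid dissociates completely, so [H+] equals the given concentration.
pH = -log10([H+]) = -log10(0.5965)
pH = 0.22438955, rounded to 4 dp:

0.2244


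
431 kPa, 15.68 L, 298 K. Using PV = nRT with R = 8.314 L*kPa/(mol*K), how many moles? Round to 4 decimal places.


PV = nRT, solve for n = PV / (RT).
PV = 431 * 15.68 = 6758.08
RT = 8.314 * 298 = 2477.572
n = 6758.08 / 2477.572
n = 2.72770277 mol, rounded to 4 dp:

2.7277 mol


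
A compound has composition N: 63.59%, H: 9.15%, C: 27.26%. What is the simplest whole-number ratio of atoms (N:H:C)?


Assume 100 g of compound, divide each mass% by atomic mass to get moles, then normalize by the smallest to get a raw atom ratio.
Moles per 100 g: N: 63.59/14.007 = 4.5399, H: 9.15/1.008 = 9.0774, C: 27.26/12.011 = 2.2696
Raw ratio (divide by min = 2.2696): N: 2.0, H: 4.0, C: 1.0
Multiply by 1 to clear fractions: N: 2.0 ~= 2, H: 4.0 ~= 4, C: 1.0 ~= 1
Reduce by GCD to get the simplest whole-number ratio:

2:4:1


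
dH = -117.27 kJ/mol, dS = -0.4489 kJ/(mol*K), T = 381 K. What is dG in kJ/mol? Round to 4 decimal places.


Gibbs: dG = dH - T*dS (consistent units, dS already in kJ/(mol*K)).
T*dS = 381 * -0.4489 = -171.0309
dG = -117.27 - (-171.0309)
dG = 53.7609 kJ/mol, rounded to 4 dp:

53.7609 kJ/mol


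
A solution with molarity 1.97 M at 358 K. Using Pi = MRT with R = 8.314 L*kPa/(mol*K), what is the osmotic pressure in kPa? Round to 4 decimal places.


Osmotic pressure (van't Hoff): Pi = M*R*T.
RT = 8.314 * 358 = 2976.412
Pi = 1.97 * 2976.412
Pi = 5863.53164 kPa, rounded to 4 dp:

5863.5316 kPa


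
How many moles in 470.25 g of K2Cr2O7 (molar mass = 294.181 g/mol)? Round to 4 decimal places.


n = mass / M
n = 470.25 / 294.181
n = 1.59850568 mol, rounded to 4 dp:

1.5985 mol


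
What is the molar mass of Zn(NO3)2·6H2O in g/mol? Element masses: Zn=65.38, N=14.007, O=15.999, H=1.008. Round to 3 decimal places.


M = sum(count * atomic_mass) over atoms.
M = 1*65.38 + 2*14.007 + 12*15.999 + 12*1.008
M = 65.38 + 28.014 + 191.988 + 12.096
M = 297.478 g/mol, rounded to 3 dp:

297.478 g/mol


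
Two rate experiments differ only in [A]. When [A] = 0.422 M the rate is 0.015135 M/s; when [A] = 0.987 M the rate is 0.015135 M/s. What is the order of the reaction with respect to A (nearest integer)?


Rate is proportional to [A]^n, so rate2/rate1 = ([A]2/[A]1)^n. Take logs to solve for n.
rate2/rate1 = 0.015135 / 0.015135 = 1.0
[A]2/[A]1 = 0.987 / 0.422 = 2.3389
n = ln(1.0) / ln(2.3389) = 0.0
Nearest integer order:

0


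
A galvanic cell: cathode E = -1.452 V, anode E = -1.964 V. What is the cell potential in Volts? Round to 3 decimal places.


Standard cell potential: E_cell = E_cathode - E_anode.
E_cell = -1.452 - (-1.964)
E_cell = 0.512 V, rounded to 3 dp:

0.512 V


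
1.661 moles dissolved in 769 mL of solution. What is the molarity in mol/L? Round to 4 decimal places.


Convert volume to liters: V_L = V_mL / 1000.
V_L = 769 / 1000 = 0.769 L
M = n / V_L = 1.661 / 0.769
M = 2.15994798 mol/L, rounded to 4 dp:

2.1599 mol/L


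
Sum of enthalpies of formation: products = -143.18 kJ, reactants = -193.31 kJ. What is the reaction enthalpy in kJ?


dH_rxn = sum(dH_f products) - sum(dH_f reactants)
dH_rxn = -143.18 - (-193.31)
dH_rxn = 50.13 kJ:

50.13 kJ
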